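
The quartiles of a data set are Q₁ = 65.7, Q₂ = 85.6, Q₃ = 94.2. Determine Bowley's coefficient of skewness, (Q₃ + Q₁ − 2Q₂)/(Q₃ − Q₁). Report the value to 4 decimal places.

-0.3965

numerator: Q₃ + Q₁ − 2Q₂ = 94.2 + 65.7 − 2×85.6 = -11.3000
denominator: Q₃ − Q₁ = 94.2 − 65.7 = 28.5000
Bowley skewness = -11.3000 / 28.5000 ≈ -0.3965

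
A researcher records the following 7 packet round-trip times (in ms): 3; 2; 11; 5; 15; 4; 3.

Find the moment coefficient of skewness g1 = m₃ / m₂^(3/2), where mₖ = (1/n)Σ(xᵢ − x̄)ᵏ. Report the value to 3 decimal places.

x̄ = (3 + 2 + 11 + 5 + 15 + 4 + 3) / 7 = 6.1429
deviations (xᵢ − x̄): -3.1429, -4.1429, 4.8571, -1.1429, 8.8571, -2.1429, -3.1429
Σ(xᵢ − x̄)² = 144.8571 ⇒ m₂ = 144.8571/7 = 20.69388
Σ(xᵢ − x̄)³ = 664.8980 ⇒ m₃ = 664.8980/7 = 94.98542
m₂^(3/2) = 20.69388^(1.5) = 94.13753
g1 = m₃ / m₂^(3/2) = 94.98542 / 94.13753 ≈ 1.009

1.009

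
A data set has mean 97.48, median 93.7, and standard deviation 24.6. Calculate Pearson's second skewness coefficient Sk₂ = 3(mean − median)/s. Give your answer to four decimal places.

0.4610

Sk₂ = 3(97.48 − 93.7) / 24.6 = 3 × 3.7800 / 24.6
    = 11.3400 / 24.6 ≈ 0.4610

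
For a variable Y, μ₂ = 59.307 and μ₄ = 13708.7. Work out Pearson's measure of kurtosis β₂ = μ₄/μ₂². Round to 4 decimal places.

3.8975

μ₂² = 59.307² = 3517.32025
μ₄/μ₂² = 13708.7 / 3517.32025 = 3.89748
β₂ ≈ 3.8975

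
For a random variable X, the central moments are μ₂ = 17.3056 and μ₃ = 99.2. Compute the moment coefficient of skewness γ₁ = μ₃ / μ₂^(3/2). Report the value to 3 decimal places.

σ = √μ₂ = √17.3056 = 4.16000
σ³ = μ₂^(3/2) = 71.99130
γ₁ = μ₃/σ³ = 99.2 / 71.99130 ≈ 1.378

1.378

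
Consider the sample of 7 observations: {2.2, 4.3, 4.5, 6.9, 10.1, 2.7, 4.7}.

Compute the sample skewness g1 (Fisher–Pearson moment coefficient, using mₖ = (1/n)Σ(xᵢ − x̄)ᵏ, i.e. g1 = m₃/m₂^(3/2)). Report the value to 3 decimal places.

x̄ = (2.2 + 4.3 + 4.5 + 6.9 + 10.1 + 2.7 + 4.7) / 7 = 5.0571
deviations (xᵢ − x̄): -2.8571, -0.7571, -0.5571, 1.8429, 5.0429, -2.3571, -0.3571
Σ(xᵢ − x̄)² = 43.5571 ⇒ m₂ = 43.5571/7 = 6.22245
Σ(xᵢ − x̄)³ = 97.4278 ⇒ m₃ = 97.4278/7 = 13.91825
m₂^(3/2) = 6.22245^(1.5) = 15.52180
g1 = m₃ / m₂^(3/2) = 13.91825 / 15.52180 ≈ 0.897

0.897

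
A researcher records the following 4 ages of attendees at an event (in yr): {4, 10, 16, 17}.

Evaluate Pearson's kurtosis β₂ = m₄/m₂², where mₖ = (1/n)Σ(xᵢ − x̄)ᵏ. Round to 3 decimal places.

x̄ = 11.7500
Σ(xᵢ − x̄)² = 108.7500 ⇒ m₂ = 27.18750
Σ(xᵢ − x̄)⁴ = 4702.8281 ⇒ m₄ = 1175.70703
m₂² = 739.16016
β₂ = m₄/m₂² = 1175.70703 / 739.16016 ≈ 1.591

1.591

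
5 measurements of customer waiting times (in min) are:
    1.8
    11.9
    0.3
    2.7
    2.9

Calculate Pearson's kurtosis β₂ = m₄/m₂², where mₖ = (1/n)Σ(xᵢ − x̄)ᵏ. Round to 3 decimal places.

x̄ = 3.9200
Σ(xᵢ − x̄)² = 83.8080 ⇒ m₂ = 16.76160
Σ(xᵢ − x̄)⁴ = 4250.4160 ⇒ m₄ = 850.08321
m₂² = 280.95123
β₂ = m₄/m₂² = 850.08321 / 280.95123 ≈ 3.026

3.026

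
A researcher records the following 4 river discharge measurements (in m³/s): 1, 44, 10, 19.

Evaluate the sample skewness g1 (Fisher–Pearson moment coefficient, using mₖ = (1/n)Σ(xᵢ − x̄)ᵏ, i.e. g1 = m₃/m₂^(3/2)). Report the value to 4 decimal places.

x̄ = (1 + 44 + 10 + 19) / 4 = 18.5000
deviations (xᵢ − x̄): -17.5000, 25.5000, -8.5000, 0.5000
Σ(xᵢ − x̄)² = 1029.0000 ⇒ m₂ = 1029.0000/4 = 257.25000
Σ(xᵢ − x̄)³ = 10608.0000 ⇒ m₃ = 10608.0000/4 = 2652.00000
m₂^(3/2) = 257.25000^(1.5) = 4126.03659
g1 = m₃ / m₂^(3/2) = 2652.00000 / 4126.03659 ≈ 0.6427

0.6427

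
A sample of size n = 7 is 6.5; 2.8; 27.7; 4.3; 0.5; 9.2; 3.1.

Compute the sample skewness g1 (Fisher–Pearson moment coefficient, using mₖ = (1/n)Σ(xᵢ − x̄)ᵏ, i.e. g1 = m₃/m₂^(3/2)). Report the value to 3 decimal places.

1.673

x̄ = (6.5 + 2.8 + 27.7 + 4.3 + 0.5 + 9.2 + 3.1) / 7 = 7.7286
deviations (xᵢ − x̄): -1.2286, -4.9286, 19.9714, -3.4286, -7.2286, 1.4714, -4.6286
Σ(xᵢ − x̄)² = 512.2543 ⇒ m₂ = 512.2543/7 = 73.17918
Σ(xᵢ − x̄)³ = 7330.2023 ⇒ m₃ = 7330.2023/7 = 1047.17176
m₂^(3/2) = 73.17918^(1.5) = 626.01010
g1 = m₃ / m₂^(3/2) = 1047.17176 / 626.01010 ≈ 1.673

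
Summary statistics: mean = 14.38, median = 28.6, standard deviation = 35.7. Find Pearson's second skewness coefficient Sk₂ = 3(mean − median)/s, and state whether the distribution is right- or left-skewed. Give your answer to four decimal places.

Sk₂ = 3(14.38 − 28.6) / 35.7 = 3 × -14.2200 / 35.7
    = -42.6600 / 35.7 ≈ -1.1950
Sk₂ < 0 ⇒ mean < median ⇒ left-skewed (negative skew).

-1.1950, left-skewed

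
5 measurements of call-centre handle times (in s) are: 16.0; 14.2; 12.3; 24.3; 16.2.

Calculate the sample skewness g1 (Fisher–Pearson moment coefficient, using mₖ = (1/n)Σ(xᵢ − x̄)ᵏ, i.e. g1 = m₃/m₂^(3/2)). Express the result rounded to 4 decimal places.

1.0530

x̄ = (16.0 + 14.2 + 12.3 + 24.3 + 16.2) / 5 = 16.6000
deviations (xᵢ − x̄): -0.6000, -2.4000, -4.3000, 7.7000, -0.4000
Σ(xᵢ − x̄)² = 84.0600 ⇒ m₂ = 84.0600/5 = 16.81200
Σ(xᵢ − x̄)³ = 362.9220 ⇒ m₃ = 362.9220/5 = 72.58440
m₂^(3/2) = 16.81200^(1.5) = 68.93330
g1 = m₃ / m₂^(3/2) = 72.58440 / 68.93330 ≈ 1.0530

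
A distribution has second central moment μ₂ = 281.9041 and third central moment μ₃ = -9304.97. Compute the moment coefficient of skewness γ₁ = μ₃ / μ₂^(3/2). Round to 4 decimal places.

σ = √μ₂ = √281.9041 = 16.79000
σ³ = μ₂^(3/2) = 4733.16984
γ₁ = μ₃/σ³ = -9304.97 / 4733.16984 ≈ -1.9659

-1.9659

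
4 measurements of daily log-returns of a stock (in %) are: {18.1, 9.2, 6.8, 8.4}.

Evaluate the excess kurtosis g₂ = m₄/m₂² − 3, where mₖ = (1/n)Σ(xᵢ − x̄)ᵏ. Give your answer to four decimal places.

-0.7584

x̄ = 10.6250
Σ(xᵢ − x̄)² = 77.4875 ⇒ m₂ = 19.37188
Σ(xᵢ − x̄)⁴ = 3364.7728 ⇒ m₄ = 841.19320
m₂² = 375.26954
g₂ = m₄/m₂² − 3 = 2.24157 − 3 ≈ -0.7584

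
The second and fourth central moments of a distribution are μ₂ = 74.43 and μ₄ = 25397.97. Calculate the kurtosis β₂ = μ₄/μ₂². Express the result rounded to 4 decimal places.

4.5846

μ₂² = 74.43² = 5539.82490
μ₄/μ₂² = 25397.97 / 5539.82490 = 4.58462
β₂ ≈ 4.5846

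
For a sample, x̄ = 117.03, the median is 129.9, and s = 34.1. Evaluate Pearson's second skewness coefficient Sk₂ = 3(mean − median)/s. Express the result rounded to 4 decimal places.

Sk₂ = 3(117.03 − 129.9) / 34.1 = 3 × -12.8700 / 34.1
    = -38.6100 / 34.1 ≈ -1.1323

-1.1323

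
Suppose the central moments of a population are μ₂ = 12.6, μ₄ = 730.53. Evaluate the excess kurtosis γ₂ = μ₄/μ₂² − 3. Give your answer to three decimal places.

1.601

μ₂² = 12.6² = 158.76000
μ₄/μ₂² = 730.53 / 158.76000 = 4.60147
γ₂ = 4.60147 − 3 ≈ 1.601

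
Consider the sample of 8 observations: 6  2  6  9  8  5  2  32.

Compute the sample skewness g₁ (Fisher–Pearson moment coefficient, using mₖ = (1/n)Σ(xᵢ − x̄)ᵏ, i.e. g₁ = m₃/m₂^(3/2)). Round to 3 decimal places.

x̄ = (6 + 2 + 6 + 9 + 8 + 5 + 2 + 32) / 8 = 8.7500
deviations (xᵢ − x̄): -2.7500, -6.7500, -2.7500, 0.2500, -0.7500, -3.7500, -6.7500, 23.2500
Σ(xᵢ − x̄)² = 661.5000 ⇒ m₂ = 661.5000/8 = 82.68750
Σ(xᵢ − x̄)³ = 11858.2500 ⇒ m₃ = 11858.2500/8 = 1482.28125
m₂^(3/2) = 82.68750^(1.5) = 751.89949
g₁ = m₃ / m₂^(3/2) = 1482.28125 / 751.89949 ≈ 1.971

1.971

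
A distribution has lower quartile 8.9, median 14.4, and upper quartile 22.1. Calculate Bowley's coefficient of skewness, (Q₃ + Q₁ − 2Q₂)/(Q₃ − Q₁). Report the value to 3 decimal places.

0.167

numerator: Q₃ + Q₁ − 2Q₂ = 22.1 + 8.9 − 2×14.4 = 2.2000
denominator: Q₃ − Q₁ = 22.1 − 8.9 = 13.2000
Bowley skewness = 2.2000 / 13.2000 ≈ 0.167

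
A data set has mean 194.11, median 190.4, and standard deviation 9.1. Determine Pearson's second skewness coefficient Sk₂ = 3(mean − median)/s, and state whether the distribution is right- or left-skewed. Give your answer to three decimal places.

Sk₂ = 3(194.11 − 190.4) / 9.1 = 3 × 3.7100 / 9.1
    = 11.1300 / 9.1 ≈ 1.223
Sk₂ > 0 ⇒ mean > median ⇒ right-skewed (positive skew).

1.223, right-skewed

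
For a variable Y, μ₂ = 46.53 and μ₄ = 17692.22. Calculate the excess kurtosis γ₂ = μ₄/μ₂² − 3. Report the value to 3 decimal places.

5.172

μ₂² = 46.53² = 2165.04090
μ₄/μ₂² = 17692.22 / 2165.04090 = 8.17177
γ₂ = 8.17177 − 3 ≈ 5.172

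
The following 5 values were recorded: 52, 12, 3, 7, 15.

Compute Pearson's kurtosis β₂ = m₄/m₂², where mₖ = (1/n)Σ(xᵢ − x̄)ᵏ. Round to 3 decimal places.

2.990

x̄ = 17.8000
Σ(xᵢ − x̄)² = 1546.8000 ⇒ m₂ = 309.36000
Σ(xᵢ − x̄)⁴ = 1430834.2560 ⇒ m₄ = 286166.85120
m₂² = 95703.60960
β₂ = m₄/m₂² = 286166.85120 / 95703.60960 ≈ 2.990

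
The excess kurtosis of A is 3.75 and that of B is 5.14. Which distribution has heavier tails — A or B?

Higher excess kurtosis ⇒ heavier tails relative to the normal distribution.
3.75 vs 5.14: the larger is 5.14, so B has heavier tails.

B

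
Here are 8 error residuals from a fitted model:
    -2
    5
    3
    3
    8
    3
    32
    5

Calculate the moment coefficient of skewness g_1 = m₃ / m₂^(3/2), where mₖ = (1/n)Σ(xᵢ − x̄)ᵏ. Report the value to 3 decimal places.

x̄ = (-2 + 5 + 3 + 3 + 8 + 3 + 32 + 5) / 8 = 7.1250
deviations (xᵢ − x̄): -9.1250, -2.1250, -4.1250, -4.1250, 0.8750, -4.1250, 24.8750, -2.1250
Σ(xᵢ − x̄)² = 762.8750 ⇒ m₂ = 762.8750/8 = 95.35938
Σ(xᵢ − x̄)³ = 14402.9063 ⇒ m₃ = 14402.9063/8 = 1800.36328
m₂^(3/2) = 95.35938^(1.5) = 931.20456
g_1 = m₃ / m₂^(3/2) = 1800.36328 / 931.20456 ≈ 1.933

1.933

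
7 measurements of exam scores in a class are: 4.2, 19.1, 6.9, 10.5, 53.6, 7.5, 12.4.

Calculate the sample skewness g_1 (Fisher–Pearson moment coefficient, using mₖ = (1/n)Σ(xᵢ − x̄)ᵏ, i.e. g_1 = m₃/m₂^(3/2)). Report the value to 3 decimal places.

x̄ = (4.2 + 19.1 + 6.9 + 10.5 + 53.6 + 7.5 + 12.4) / 7 = 16.3143
deviations (xᵢ − x̄): -12.1143, 2.7857, -9.4143, -5.8143, 37.2857, -8.8143, -3.9143
Σ(xᵢ − x̄)² = 1760.1886 ⇒ m₂ = 1760.1886/7 = 251.45551
Σ(xᵢ − x̄)³ = 48303.5843 ⇒ m₃ = 48303.5843/7 = 6900.51205
m₂^(3/2) = 251.45551^(1.5) = 3987.41773
g_1 = m₃ / m₂^(3/2) = 6900.51205 / 3987.41773 ≈ 1.731

1.731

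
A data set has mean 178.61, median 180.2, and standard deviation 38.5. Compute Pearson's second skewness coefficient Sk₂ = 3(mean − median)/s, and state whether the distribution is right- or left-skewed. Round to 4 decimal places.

Sk₂ = 3(178.61 − 180.2) / 38.5 = 3 × -1.5900 / 38.5
    = -4.7700 / 38.5 ≈ -0.1239
Sk₂ < 0 ⇒ mean < median ⇒ left-skewed (negative skew).

-0.1239, left-skewed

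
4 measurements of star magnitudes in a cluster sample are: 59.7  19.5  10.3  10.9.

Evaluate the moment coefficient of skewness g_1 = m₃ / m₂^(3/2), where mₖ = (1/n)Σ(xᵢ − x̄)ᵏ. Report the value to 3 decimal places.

1.049

x̄ = (59.7 + 19.5 + 10.3 + 10.9) / 4 = 25.1000
deviations (xᵢ − x̄): 34.6000, -5.6000, -14.8000, -14.2000
Σ(xᵢ − x̄)² = 1649.2000 ⇒ m₂ = 1649.2000/4 = 412.30000
Σ(xᵢ − x̄)³ = 35141.0400 ⇒ m₃ = 35141.0400/4 = 8785.26000
m₂^(3/2) = 412.30000^(1.5) = 8371.82231
g_1 = m₃ / m₂^(3/2) = 8785.26000 / 8371.82231 ≈ 1.049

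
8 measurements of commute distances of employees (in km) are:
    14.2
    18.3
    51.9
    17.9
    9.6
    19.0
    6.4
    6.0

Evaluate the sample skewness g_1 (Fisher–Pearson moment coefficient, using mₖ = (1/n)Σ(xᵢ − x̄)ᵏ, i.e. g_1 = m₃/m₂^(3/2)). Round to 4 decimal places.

1.7009

x̄ = (14.2 + 18.3 + 51.9 + 17.9 + 9.6 + 19.0 + 6.4 + 6.0) / 8 = 17.9125
deviations (xᵢ − x̄): -3.7125, 0.3875, 33.9875, -0.0125, -8.3125, 1.0875, -11.5125, -11.9125
Σ(xᵢ − x̄)² = 1513.8088 ⇒ m₂ = 1513.8088/8 = 189.22609
Σ(xᵢ − x̄)³ = 35420.1532 ⇒ m₃ = 35420.1532/8 = 4427.51914
m₂^(3/2) = 189.22609^(1.5) = 2602.98423
g_1 = m₃ / m₂^(3/2) = 4427.51914 / 2602.98423 ≈ 1.7009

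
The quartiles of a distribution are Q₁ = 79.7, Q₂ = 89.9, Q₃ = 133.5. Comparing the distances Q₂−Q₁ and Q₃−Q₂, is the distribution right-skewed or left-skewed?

Q₂ − Q₁ = 10.2;  Q₃ − Q₂ = 43.6
Q₃ − Q₂ > Q₂ − Q₁ ⇒ the upper half is more spread out ⇒ right-skewed.

right-skewed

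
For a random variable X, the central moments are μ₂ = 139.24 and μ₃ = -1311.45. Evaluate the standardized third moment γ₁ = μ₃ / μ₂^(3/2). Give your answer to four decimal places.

σ = √μ₂ = √139.24 = 11.80000
σ³ = μ₂^(3/2) = 1643.03200
γ₁ = μ₃/σ³ = -1311.45 / 1643.03200 ≈ -0.7982

-0.7982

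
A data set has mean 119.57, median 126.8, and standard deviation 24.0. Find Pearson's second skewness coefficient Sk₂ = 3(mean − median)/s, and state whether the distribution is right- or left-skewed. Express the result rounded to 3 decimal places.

-0.904, left-skewed

Sk₂ = 3(119.57 − 126.8) / 24.0 = 3 × -7.2300 / 24.0
    = -21.6900 / 24.0 ≈ -0.904
Sk₂ < 0 ⇒ mean < median ⇒ left-skewed (negative skew).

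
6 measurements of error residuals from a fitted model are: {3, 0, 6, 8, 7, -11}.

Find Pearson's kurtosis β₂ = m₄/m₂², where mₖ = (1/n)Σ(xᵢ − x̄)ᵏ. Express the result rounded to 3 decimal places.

3.051

x̄ = 2.1667
Σ(xᵢ − x̄)² = 250.8333 ⇒ m₂ = 41.80556
Σ(xᵢ − x̄)⁴ = 31996.1528 ⇒ m₄ = 5332.69213
m₂² = 1747.70448
β₂ = m₄/m₂² = 5332.69213 / 1747.70448 ≈ 3.051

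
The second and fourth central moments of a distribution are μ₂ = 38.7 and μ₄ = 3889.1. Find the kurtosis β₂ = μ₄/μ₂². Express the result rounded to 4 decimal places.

μ₂² = 38.7² = 1497.69000
μ₄/μ₂² = 3889.1 / 1497.69000 = 2.59673
β₂ ≈ 2.5967

2.5967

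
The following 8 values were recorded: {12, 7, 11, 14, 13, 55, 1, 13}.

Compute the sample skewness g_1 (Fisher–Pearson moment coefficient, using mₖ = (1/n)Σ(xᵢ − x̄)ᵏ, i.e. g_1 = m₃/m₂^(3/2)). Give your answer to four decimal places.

1.9416

x̄ = (12 + 7 + 11 + 14 + 13 + 55 + 1 + 13) / 8 = 15.7500
deviations (xᵢ − x̄): -3.7500, -8.7500, -4.7500, -1.7500, -2.7500, 39.2500, -14.7500, -2.7500
Σ(xᵢ − x̄)² = 1889.5000 ⇒ m₂ = 1889.5000/8 = 236.18750
Σ(xᵢ − x̄)³ = 56381.2500 ⇒ m₃ = 56381.2500/8 = 7047.65625
m₂^(3/2) = 236.18750^(1.5) = 3629.82230
g_1 = m₃ / m₂^(3/2) = 7047.65625 / 3629.82230 ≈ 1.9416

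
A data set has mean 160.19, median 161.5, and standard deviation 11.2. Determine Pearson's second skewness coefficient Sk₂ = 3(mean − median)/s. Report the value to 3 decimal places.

Sk₂ = 3(160.19 − 161.5) / 11.2 = 3 × -1.3100 / 11.2
    = -3.9300 / 11.2 ≈ -0.351

-0.351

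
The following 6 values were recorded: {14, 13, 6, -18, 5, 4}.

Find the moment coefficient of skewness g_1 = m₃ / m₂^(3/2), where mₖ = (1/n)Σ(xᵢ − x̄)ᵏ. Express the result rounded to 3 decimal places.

x̄ = (14 + 13 + 6 - 18 + 5 + 4) / 6 = 4.0000
deviations (xᵢ − x̄): 10.0000, 9.0000, 2.0000, -22.0000, 1.0000, 0.0000
Σ(xᵢ − x̄)² = 670.0000 ⇒ m₂ = 670.0000/6 = 111.66667
Σ(xᵢ − x̄)³ = -8910.0000 ⇒ m₃ = -8910.0000/6 = -1485.00000
m₂^(3/2) = 111.66667^(1.5) = 1180.00902
g_1 = m₃ / m₂^(3/2) = -1485.00000 / 1180.00902 ≈ -1.258

-1.258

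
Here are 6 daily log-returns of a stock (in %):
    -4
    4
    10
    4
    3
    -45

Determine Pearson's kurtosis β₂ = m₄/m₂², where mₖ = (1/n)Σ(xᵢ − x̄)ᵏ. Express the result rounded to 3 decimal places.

x̄ = -4.6667
Σ(xᵢ − x̄)² = 2051.3333 ⇒ m₂ = 341.88889
Σ(xᵢ − x̄)⁴ = 2707417.1111 ⇒ m₄ = 451236.18519
m₂² = 116888.01235
β₂ = m₄/m₂² = 451236.18519 / 116888.01235 ≈ 3.860

3.860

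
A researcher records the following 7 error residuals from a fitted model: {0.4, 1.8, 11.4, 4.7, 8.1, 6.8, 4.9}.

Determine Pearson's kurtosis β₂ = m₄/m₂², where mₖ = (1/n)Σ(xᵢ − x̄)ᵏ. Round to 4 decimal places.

2.1220

x̄ = 5.4429
Σ(xᵢ − x̄)² = 83.9371 ⇒ m₂ = 11.99102
Σ(xᵢ − x̄)⁴ = 2135.8088 ⇒ m₄ = 305.11554
m₂² = 143.78457
β₂ = m₄/m₂² = 305.11554 / 143.78457 ≈ 2.1220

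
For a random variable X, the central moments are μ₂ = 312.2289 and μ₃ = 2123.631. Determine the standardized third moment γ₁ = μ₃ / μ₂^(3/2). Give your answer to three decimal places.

0.385

σ = √μ₂ = √312.2289 = 17.67000
σ³ = μ₂^(3/2) = 5517.08466
γ₁ = μ₃/σ³ = 2123.631 / 5517.08466 ≈ 0.385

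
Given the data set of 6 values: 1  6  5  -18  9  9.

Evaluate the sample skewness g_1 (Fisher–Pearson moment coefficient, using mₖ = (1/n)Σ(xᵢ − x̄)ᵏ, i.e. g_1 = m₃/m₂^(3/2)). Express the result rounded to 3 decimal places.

-1.475

x̄ = (1 + 6 + 5 - 18 + 9 + 9) / 6 = 2.0000
deviations (xᵢ − x̄): -1.0000, 4.0000, 3.0000, -20.0000, 7.0000, 7.0000
Σ(xᵢ − x̄)² = 524.0000 ⇒ m₂ = 524.0000/6 = 87.33333
Σ(xᵢ − x̄)³ = -7224.0000 ⇒ m₃ = -7224.0000/6 = -1204.00000
m₂^(3/2) = 87.33333^(1.5) = 816.15013
g_1 = m₃ / m₂^(3/2) = -1204.00000 / 816.15013 ≈ -1.475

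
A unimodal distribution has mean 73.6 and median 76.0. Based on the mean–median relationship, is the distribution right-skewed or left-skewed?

left-skewed

mean − median = 73.6 − 76.0 = -2.4
mean < median ⇒ the longer tail is on the left ⇒ left-skewed (negatively skewed).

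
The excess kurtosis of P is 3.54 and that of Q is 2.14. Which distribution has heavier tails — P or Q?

Higher excess kurtosis ⇒ heavier tails relative to the normal distribution.
3.54 vs 2.14: the larger is 3.54, so P has heavier tails.

P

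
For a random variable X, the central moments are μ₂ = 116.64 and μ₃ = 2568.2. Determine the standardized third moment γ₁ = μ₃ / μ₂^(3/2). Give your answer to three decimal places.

2.039

σ = √μ₂ = √116.64 = 10.80000
σ³ = μ₂^(3/2) = 1259.71200
γ₁ = μ₃/σ³ = 2568.2 / 1259.71200 ≈ 2.039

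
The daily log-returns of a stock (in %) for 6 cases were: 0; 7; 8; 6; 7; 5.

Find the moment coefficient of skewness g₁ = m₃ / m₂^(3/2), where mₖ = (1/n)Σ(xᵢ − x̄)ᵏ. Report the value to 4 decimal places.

x̄ = (0 + 7 + 8 + 6 + 7 + 5) / 6 = 5.5000
deviations (xᵢ − x̄): -5.5000, 1.5000, 2.5000, 0.5000, 1.5000, -0.5000
Σ(xᵢ − x̄)² = 41.5000 ⇒ m₂ = 41.5000/6 = 6.91667
Σ(xᵢ − x̄)³ = -144.0000 ⇒ m₃ = -144.0000/6 = -24.00000
m₂^(3/2) = 6.91667^(1.5) = 18.19053
g₁ = m₃ / m₂^(3/2) = -24.00000 / 18.19053 ≈ -1.3194

-1.3194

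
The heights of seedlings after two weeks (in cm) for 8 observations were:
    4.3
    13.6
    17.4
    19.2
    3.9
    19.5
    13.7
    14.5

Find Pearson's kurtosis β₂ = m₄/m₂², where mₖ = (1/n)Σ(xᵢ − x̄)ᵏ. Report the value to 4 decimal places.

x̄ = 13.2625
Σ(xᵢ − x̄)² = 261.0987 ⇒ m₂ = 32.63734
Σ(xᵢ − x̄)⁴ = 17187.9752 ⇒ m₄ = 2148.49690
m₂² = 1065.19621
β₂ = m₄/m₂² = 2148.49690 / 1065.19621 ≈ 2.0170

2.0170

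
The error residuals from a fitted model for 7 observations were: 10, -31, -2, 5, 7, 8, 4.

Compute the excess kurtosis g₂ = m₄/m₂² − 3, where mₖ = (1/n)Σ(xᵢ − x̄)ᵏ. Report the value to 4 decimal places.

x̄ = 0.1429
Σ(xᵢ − x̄)² = 1218.8571 ⇒ m₂ = 174.12245
Σ(xᵢ − x̄)⁴ = 956924.2566 ⇒ m₄ = 136703.46522
m₂² = 30318.62724
g₂ = m₄/m₂² − 3 = 4.50889 − 3 ≈ 1.5089

1.5089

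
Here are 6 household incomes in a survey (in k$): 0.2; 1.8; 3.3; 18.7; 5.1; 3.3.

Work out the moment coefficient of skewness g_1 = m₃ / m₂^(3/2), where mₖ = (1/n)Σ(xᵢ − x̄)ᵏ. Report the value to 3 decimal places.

x̄ = (0.2 + 1.8 + 3.3 + 18.7 + 5.1 + 3.3) / 6 = 5.4000
deviations (xᵢ − x̄): -5.2000, -3.6000, -2.1000, 13.3000, -0.3000, -2.1000
Σ(xᵢ − x̄)² = 225.8000 ⇒ m₂ = 225.8000/6 = 37.63333
Σ(xᵢ − x̄)³ = 2146.8240 ⇒ m₃ = 2146.8240/6 = 357.80400
m₂^(3/2) = 37.63333^(1.5) = 230.86550
g_1 = m₃ / m₂^(3/2) = 357.80400 / 230.86550 ≈ 1.550

1.550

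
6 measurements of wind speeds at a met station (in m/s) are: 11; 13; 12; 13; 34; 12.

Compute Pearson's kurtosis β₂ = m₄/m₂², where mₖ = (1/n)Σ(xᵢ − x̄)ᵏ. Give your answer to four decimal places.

4.1501

x̄ = 15.8333
Σ(xᵢ − x̄)² = 398.8333 ⇒ m₂ = 66.47222
Σ(xᵢ − x̄)⁴ = 110024.8194 ⇒ m₄ = 18337.46991
m₂² = 4418.55633
β₂ = m₄/m₂² = 18337.46991 / 4418.55633 ≈ 4.1501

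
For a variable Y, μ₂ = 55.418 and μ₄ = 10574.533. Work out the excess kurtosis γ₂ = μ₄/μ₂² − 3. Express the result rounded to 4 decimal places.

μ₂² = 55.418² = 3071.15472
μ₄/μ₂² = 10574.533 / 3071.15472 = 3.44318
γ₂ = 3.44318 − 3 ≈ 0.4432

0.4432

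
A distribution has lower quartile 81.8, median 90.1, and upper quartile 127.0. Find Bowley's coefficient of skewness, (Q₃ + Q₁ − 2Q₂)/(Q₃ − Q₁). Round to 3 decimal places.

0.633

numerator: Q₃ + Q₁ − 2Q₂ = 127.0 + 81.8 − 2×90.1 = 28.6000
denominator: Q₃ − Q₁ = 127.0 − 81.8 = 45.2000
Bowley skewness = 28.6000 / 45.2000 ≈ 0.633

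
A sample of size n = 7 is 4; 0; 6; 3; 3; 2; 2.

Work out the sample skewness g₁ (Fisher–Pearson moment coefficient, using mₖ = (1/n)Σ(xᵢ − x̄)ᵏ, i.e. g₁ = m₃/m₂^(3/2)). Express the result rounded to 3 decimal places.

0.221

x̄ = (4 + 0 + 6 + 3 + 3 + 2 + 2) / 7 = 2.8571
deviations (xᵢ − x̄): 1.1429, -2.8571, 3.1429, 0.1429, 0.1429, -0.8571, -0.8571
Σ(xᵢ − x̄)² = 20.8571 ⇒ m₂ = 20.8571/7 = 2.97959
Σ(xᵢ − x̄)³ = 7.9592 ⇒ m₃ = 7.9592/7 = 1.13703
m₂^(3/2) = 2.97959^(1.5) = 5.14322
g₁ = m₃ / m₂^(3/2) = 1.13703 / 5.14322 ≈ 0.221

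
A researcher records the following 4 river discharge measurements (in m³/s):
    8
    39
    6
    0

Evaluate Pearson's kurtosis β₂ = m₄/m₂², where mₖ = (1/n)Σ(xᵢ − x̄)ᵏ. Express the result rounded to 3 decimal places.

2.246

x̄ = 13.2500
Σ(xᵢ − x̄)² = 918.7500 ⇒ m₂ = 229.68750
Σ(xᵢ − x̄)⁴ = 473996.5781 ⇒ m₄ = 118499.14453
m₂² = 52756.34766
β₂ = m₄/m₂² = 118499.14453 / 52756.34766 ≈ 2.246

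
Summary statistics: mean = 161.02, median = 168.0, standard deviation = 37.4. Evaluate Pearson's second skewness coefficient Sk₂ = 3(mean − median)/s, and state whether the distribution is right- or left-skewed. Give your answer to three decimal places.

-0.560, left-skewed

Sk₂ = 3(161.02 − 168.0) / 37.4 = 3 × -6.9800 / 37.4
    = -20.9400 / 37.4 ≈ -0.560
Sk₂ < 0 ⇒ mean < median ⇒ left-skewed (negative skew).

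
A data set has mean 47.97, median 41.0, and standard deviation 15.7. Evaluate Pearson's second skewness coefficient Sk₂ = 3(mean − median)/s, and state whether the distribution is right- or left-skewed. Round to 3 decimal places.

1.332, right-skewed

Sk₂ = 3(47.97 − 41.0) / 15.7 = 3 × 6.9700 / 15.7
    = 20.9100 / 15.7 ≈ 1.332
Sk₂ > 0 ⇒ mean > median ⇒ right-skewed (positive skew).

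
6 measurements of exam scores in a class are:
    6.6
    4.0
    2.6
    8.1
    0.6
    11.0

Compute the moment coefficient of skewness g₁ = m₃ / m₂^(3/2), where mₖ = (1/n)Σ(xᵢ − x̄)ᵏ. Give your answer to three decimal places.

0.171

x̄ = (6.6 + 4.0 + 2.6 + 8.1 + 0.6 + 11.0) / 6 = 5.4833
deviations (xᵢ − x̄): 1.1167, -1.4833, -2.8833, 2.6167, -4.8833, 5.5167
Σ(xᵢ − x̄)² = 72.8883 ⇒ m₂ = 72.8883/6 = 12.14806
Σ(xᵢ − x̄)³ = 43.5134 ⇒ m₃ = 43.5134/6 = 7.25224
m₂^(3/2) = 12.14806^(1.5) = 42.34091
g₁ = m₃ / m₂^(3/2) = 7.25224 / 42.34091 ≈ 0.171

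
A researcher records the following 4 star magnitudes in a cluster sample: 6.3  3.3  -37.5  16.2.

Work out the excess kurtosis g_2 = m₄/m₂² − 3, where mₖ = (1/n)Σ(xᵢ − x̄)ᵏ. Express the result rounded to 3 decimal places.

-0.786

x̄ = -2.9250
Σ(xᵢ − x̄)² = 1685.0475 ⇒ m₂ = 421.26188
Σ(xᵢ − x̄)⁴ = 1571582.5989 ⇒ m₄ = 392895.64973
m₂² = 177461.56733
g_2 = m₄/m₂² − 3 = 2.21398 − 3 ≈ -0.786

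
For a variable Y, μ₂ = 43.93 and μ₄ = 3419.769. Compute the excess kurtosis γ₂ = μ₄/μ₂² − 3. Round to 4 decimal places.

-1.2280

μ₂² = 43.93² = 1929.84490
μ₄/μ₂² = 3419.769 / 1929.84490 = 1.77204
γ₂ = 1.77204 − 3 ≈ -1.2280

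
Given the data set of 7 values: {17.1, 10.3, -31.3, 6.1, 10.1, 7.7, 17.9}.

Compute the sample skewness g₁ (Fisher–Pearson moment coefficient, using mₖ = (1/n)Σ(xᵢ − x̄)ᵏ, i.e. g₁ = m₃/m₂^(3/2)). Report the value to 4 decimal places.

x̄ = (17.1 + 10.3 - 31.3 + 6.1 + 10.1 + 7.7 + 17.9) / 7 = 5.4143
deviations (xᵢ − x̄): 11.6857, 4.8857, -36.7143, 0.6857, 4.6857, 2.2857, 12.4857
Σ(xᵢ − x̄)² = 1691.9086 ⇒ m₂ = 1691.9086/7 = 241.70122
Σ(xᵢ − x̄)³ = -45714.6534 ⇒ m₃ = -45714.6534/7 = -6530.66477
m₂^(3/2) = 241.70122^(1.5) = 3757.66687
g₁ = m₃ / m₂^(3/2) = -6530.66477 / 3757.66687 ≈ -1.7380

-1.7380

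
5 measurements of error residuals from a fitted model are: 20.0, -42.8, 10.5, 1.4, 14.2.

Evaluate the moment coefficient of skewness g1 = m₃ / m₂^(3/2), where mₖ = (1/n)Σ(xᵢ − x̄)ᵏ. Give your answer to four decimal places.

-1.2449

x̄ = (20.0 - 42.8 + 10.5 + 1.4 + 14.2) / 5 = 0.6600
deviations (xᵢ − x̄): 19.3400, -43.4600, 9.8400, 0.7400, 13.5400
Σ(xᵢ − x̄)² = 2543.5120 ⇒ m₂ = 2543.5120/5 = 508.70240
Σ(xᵢ − x̄)³ = -71416.6862 ⇒ m₃ = -71416.6862/5 = -14283.33725
m₂^(3/2) = 508.70240^(1.5) = 11473.49366
g1 = m₃ / m₂^(3/2) = -14283.33725 / 11473.49366 ≈ -1.2449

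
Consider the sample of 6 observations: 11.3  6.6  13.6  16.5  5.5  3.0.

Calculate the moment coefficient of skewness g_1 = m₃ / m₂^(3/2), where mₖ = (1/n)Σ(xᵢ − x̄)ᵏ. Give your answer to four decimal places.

x̄ = (11.3 + 6.6 + 13.6 + 16.5 + 5.5 + 3.0) / 6 = 9.4167
deviations (xᵢ − x̄): 1.8833, -2.8167, 4.1833, 7.0833, -3.9167, -6.4167
Σ(xᵢ − x̄)² = 135.6683 ⇒ m₂ = 135.6683/6 = 22.61139
Σ(xᵢ − x̄)³ = 88.6596 ⇒ m₃ = 88.6596/6 = 14.77659
m₂^(3/2) = 22.61139^(1.5) = 107.52040
g_1 = m₃ / m₂^(3/2) = 14.77659 / 107.52040 ≈ 0.1374

0.1374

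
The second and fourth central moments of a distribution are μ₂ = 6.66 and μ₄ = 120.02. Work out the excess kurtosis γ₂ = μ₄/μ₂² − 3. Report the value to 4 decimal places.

-0.2941

μ₂² = 6.66² = 44.35560
μ₄/μ₂² = 120.02 / 44.35560 = 2.70586
γ₂ = 2.70586 − 3 ≈ -0.2941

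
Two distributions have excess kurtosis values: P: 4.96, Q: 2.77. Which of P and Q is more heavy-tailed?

Higher excess kurtosis ⇒ heavier tails relative to the normal distribution.
4.96 vs 2.77: the larger is 4.96, so P has heavier tails.

P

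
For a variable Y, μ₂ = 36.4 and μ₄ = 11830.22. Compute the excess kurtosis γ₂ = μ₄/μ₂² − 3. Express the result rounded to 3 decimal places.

μ₂² = 36.4² = 1324.96000
μ₄/μ₂² = 11830.22 / 1324.96000 = 8.92874
γ₂ = 8.92874 − 3 ≈ 5.929

5.929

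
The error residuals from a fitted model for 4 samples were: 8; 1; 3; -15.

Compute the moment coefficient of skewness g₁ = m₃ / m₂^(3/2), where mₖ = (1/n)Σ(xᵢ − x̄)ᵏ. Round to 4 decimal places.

-0.8473

x̄ = (8 + 1 + 3 - 15) / 4 = -0.7500
deviations (xᵢ − x̄): 8.7500, 1.7500, 3.7500, -14.2500
Σ(xᵢ − x̄)² = 296.7500 ⇒ m₂ = 296.7500/4 = 74.18750
Σ(xᵢ − x̄)³ = -2165.6250 ⇒ m₃ = -2165.6250/4 = -541.40625
m₂^(3/2) = 74.18750^(1.5) = 638.99301
g₁ = m₃ / m₂^(3/2) = -541.40625 / 638.99301 ≈ -0.8473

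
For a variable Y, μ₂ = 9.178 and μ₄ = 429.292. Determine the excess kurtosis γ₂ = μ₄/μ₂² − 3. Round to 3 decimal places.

2.096

μ₂² = 9.178² = 84.23568
μ₄/μ₂² = 429.292 / 84.23568 = 5.09632
γ₂ = 5.09632 − 3 ≈ 2.096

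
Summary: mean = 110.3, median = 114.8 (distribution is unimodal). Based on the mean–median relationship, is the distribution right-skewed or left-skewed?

left-skewed

mean − median = 110.3 − 114.8 = -4.5
mean < median ⇒ the longer tail is on the left ⇒ left-skewed (negatively skewed).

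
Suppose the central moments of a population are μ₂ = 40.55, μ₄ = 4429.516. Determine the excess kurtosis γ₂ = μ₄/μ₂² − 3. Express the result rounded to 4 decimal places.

-0.3061

μ₂² = 40.55² = 1644.30250
μ₄/μ₂² = 4429.516 / 1644.30250 = 2.69386
γ₂ = 2.69386 − 3 ≈ -0.3061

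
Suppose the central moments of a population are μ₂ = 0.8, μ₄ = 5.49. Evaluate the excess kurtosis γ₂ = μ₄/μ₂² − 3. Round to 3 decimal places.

μ₂² = 0.8² = 0.64000
μ₄/μ₂² = 5.49 / 0.64000 = 8.57812
γ₂ = 8.57812 − 3 ≈ 5.578

5.578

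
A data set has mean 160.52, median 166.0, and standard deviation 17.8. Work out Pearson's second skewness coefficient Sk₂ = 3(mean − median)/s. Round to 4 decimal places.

Sk₂ = 3(160.52 − 166.0) / 17.8 = 3 × -5.4800 / 17.8
    = -16.4400 / 17.8 ≈ -0.9236

-0.9236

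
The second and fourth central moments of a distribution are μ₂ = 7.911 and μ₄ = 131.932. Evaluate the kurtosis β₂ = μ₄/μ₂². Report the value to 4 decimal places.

μ₂² = 7.911² = 62.58392
μ₄/μ₂² = 131.932 / 62.58392 = 2.10808
β₂ ≈ 2.1081

2.1081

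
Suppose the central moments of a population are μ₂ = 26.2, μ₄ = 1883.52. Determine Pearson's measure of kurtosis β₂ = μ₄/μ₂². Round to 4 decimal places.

2.7439

μ₂² = 26.2² = 686.44000
μ₄/μ₂² = 1883.52 / 686.44000 = 2.74390
β₂ ≈ 2.7439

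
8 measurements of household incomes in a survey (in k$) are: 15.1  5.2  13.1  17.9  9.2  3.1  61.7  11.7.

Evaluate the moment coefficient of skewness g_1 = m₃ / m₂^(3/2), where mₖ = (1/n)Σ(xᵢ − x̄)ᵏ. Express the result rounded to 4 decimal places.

1.9580

x̄ = (15.1 + 5.2 + 13.1 + 17.9 + 9.2 + 3.1 + 61.7 + 11.7) / 8 = 17.1250
deviations (xᵢ − x̄): -2.0250, -11.9250, -4.0250, 0.7750, -7.9250, -14.0250, 44.5750, -5.4250
Σ(xᵢ − x̄)² = 2438.9750 ⇒ m₂ = 2438.9750/8 = 304.87188
Σ(xᵢ − x̄)³ = 83382.4628 ⇒ m₃ = 83382.4628/8 = 10422.80784
m₂^(3/2) = 304.87188^(1.5) = 5323.23995
g_1 = m₃ / m₂^(3/2) = 10422.80784 / 5323.23995 ≈ 1.9580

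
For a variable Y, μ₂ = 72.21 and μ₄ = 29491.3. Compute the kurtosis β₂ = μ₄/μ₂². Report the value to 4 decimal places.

μ₂² = 72.21² = 5214.28410
μ₄/μ₂² = 29491.3 / 5214.28410 = 5.65587
β₂ ≈ 5.6559

5.6559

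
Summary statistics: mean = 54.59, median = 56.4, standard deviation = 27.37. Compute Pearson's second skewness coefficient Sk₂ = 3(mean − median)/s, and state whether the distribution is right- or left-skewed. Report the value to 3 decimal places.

Sk₂ = 3(54.59 − 56.4) / 27.37 = 3 × -1.8100 / 27.37
    = -5.4300 / 27.37 ≈ -0.198
Sk₂ < 0 ⇒ mean < median ⇒ left-skewed (negative skew).

-0.198, left-skewed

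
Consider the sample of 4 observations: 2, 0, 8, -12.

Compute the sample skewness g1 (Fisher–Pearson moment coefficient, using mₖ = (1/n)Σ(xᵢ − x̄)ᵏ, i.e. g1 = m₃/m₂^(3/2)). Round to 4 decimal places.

-0.5814

x̄ = (2 + 0 + 8 - 12) / 4 = -0.5000
deviations (xᵢ − x̄): 2.5000, 0.5000, 8.5000, -11.5000
Σ(xᵢ − x̄)² = 211.0000 ⇒ m₂ = 211.0000/4 = 52.75000
Σ(xᵢ − x̄)³ = -891.0000 ⇒ m₃ = -891.0000/4 = -222.75000
m₂^(3/2) = 52.75000^(1.5) = 383.11900
g1 = m₃ / m₂^(3/2) = -222.75000 / 383.11900 ≈ -0.5814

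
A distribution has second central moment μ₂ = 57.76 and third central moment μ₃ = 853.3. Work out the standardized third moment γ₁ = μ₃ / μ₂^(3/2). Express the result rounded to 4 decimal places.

1.9438

σ = √μ₂ = √57.76 = 7.60000
σ³ = μ₂^(3/2) = 438.97600
γ₁ = μ₃/σ³ = 853.3 / 438.97600 ≈ 1.9438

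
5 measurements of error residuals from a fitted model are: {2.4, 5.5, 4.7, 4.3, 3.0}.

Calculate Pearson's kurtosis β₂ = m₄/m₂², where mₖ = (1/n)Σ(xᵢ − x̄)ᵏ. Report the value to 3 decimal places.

x̄ = 3.9800
Σ(xᵢ − x̄)² = 6.3880 ⇒ m₂ = 1.27760
Σ(xᵢ − x̄)⁴ = 12.7716 ⇒ m₄ = 2.55431
m₂² = 1.63226
β₂ = m₄/m₂² = 2.55431 / 1.63226 ≈ 1.565

1.565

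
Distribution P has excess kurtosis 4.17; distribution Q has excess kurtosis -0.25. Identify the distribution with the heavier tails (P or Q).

P

Higher excess kurtosis ⇒ heavier tails relative to the normal distribution.
4.17 vs -0.25: the larger is 4.17, so P has heavier tails. (P is leptokurtic — heavier-than-normal tails; the other is platykurtic.)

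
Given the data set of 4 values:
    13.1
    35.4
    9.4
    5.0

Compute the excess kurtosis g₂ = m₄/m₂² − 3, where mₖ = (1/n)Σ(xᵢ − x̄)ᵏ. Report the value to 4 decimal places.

-0.8140

x̄ = 15.7250
Σ(xᵢ − x̄)² = 549.0275 ⇒ m₂ = 137.25687
Σ(xᵢ − x̄)⁴ = 164729.5901 ⇒ m₄ = 41182.39751
m₂² = 18839.44973
g₂ = m₄/m₂² − 3 = 2.18597 − 3 ≈ -0.8140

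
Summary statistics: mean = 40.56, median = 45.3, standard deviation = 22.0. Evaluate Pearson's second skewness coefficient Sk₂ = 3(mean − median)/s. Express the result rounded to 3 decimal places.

Sk₂ = 3(40.56 − 45.3) / 22.0 = 3 × -4.7400 / 22.0
    = -14.2200 / 22.0 ≈ -0.646

-0.646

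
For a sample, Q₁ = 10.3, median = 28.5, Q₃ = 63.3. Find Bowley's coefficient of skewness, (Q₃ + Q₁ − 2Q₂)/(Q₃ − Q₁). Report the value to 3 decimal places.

numerator: Q₃ + Q₁ − 2Q₂ = 63.3 + 10.3 − 2×28.5 = 16.6000
denominator: Q₃ − Q₁ = 63.3 − 10.3 = 53.0000
Bowley skewness = 16.6000 / 53.0000 ≈ 0.313

0.313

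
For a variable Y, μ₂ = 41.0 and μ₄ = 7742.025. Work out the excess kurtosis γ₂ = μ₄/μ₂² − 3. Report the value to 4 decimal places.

1.6056

μ₂² = 41.0² = 1681.00000
μ₄/μ₂² = 7742.025 / 1681.00000 = 4.60561
γ₂ = 4.60561 − 3 ≈ 1.6056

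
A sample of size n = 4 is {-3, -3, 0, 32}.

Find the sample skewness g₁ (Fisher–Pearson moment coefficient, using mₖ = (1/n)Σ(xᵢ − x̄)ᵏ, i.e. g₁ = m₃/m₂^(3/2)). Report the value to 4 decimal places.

x̄ = (-3 - 3 + 0 + 32) / 4 = 6.5000
deviations (xᵢ − x̄): -9.5000, -9.5000, -6.5000, 25.5000
Σ(xᵢ − x̄)² = 873.0000 ⇒ m₂ = 873.0000/4 = 218.25000
Σ(xᵢ − x̄)³ = 14592.0000 ⇒ m₃ = 14592.0000/4 = 3648.00000
m₂^(3/2) = 218.25000^(1.5) = 3224.26982
g₁ = m₃ / m₂^(3/2) = 3648.00000 / 3224.26982 ≈ 1.1314

1.1314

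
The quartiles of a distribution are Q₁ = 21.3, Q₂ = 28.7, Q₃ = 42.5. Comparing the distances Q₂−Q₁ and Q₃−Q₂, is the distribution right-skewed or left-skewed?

Q₂ − Q₁ = 7.4;  Q₃ − Q₂ = 13.8
Q₃ − Q₂ > Q₂ − Q₁ ⇒ the upper half is more spread out ⇒ right-skewed.

right-skewed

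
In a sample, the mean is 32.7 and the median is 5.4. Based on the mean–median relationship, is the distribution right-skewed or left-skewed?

right-skewed

mean − median = 32.7 − 5.4 = 27.3
mean > median ⇒ the longer tail is on the right ⇒ right-skewed (positively skewed).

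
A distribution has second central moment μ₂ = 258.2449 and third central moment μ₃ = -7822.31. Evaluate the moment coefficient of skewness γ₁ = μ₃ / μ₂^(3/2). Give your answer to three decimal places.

σ = √μ₂ = √258.2449 = 16.07000
σ³ = μ₂^(3/2) = 4149.99554
γ₁ = μ₃/σ³ = -7822.31 / 4149.99554 ≈ -1.885

-1.885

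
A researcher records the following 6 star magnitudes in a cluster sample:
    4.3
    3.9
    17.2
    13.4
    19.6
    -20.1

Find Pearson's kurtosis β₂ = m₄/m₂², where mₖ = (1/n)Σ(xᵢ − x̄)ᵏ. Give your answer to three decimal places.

x̄ = 6.3833
Σ(xᵢ − x̄)² = 1052.7883 ⇒ m₂ = 175.46472
Σ(xᵢ − x̄)⁴ = 538598.6729 ⇒ m₄ = 89766.44548
m₂² = 30787.86874
β₂ = m₄/m₂² = 89766.44548 / 30787.86874 ≈ 2.916

2.916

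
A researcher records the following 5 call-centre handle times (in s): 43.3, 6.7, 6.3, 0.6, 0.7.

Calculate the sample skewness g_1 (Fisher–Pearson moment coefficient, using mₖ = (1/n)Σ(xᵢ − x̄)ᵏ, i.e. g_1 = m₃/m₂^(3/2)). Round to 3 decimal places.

1.402

x̄ = (43.3 + 6.7 + 6.3 + 0.6 + 0.7) / 5 = 11.5200
deviations (xᵢ − x̄): 31.7800, -4.8200, -5.2200, -10.9200, -10.8200
Σ(xᵢ − x̄)² = 1296.7680 ⇒ m₂ = 1296.7680/5 = 259.35360
Σ(xᵢ − x̄)³ = 29273.6849 ⇒ m₃ = 29273.6849/5 = 5854.73698
m₂^(3/2) = 259.35360^(1.5) = 4176.74942
g_1 = m₃ / m₂^(3/2) = 5854.73698 / 4176.74942 ≈ 1.402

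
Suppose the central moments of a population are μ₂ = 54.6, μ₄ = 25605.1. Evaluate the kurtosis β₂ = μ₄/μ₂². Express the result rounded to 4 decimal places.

8.5890

μ₂² = 54.6² = 2981.16000
μ₄/μ₂² = 25605.1 / 2981.16000 = 8.58897
β₂ ≈ 8.5890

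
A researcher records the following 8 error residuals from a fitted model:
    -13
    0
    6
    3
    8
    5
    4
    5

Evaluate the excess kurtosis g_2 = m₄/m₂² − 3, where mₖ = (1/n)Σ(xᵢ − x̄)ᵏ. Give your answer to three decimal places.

x̄ = 2.2500
Σ(xᵢ − x̄)² = 303.5000 ⇒ m₂ = 37.93750
Σ(xᵢ − x̄)⁴ = 55525.9063 ⇒ m₄ = 6940.73828
m₂² = 1439.25391
g_2 = m₄/m₂² − 3 = 4.82246 − 3 ≈ 1.822

1.822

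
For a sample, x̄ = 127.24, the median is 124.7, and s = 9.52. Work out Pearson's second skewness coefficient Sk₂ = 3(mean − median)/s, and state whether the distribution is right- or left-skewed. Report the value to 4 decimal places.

Sk₂ = 3(127.24 − 124.7) / 9.52 = 3 × 2.5400 / 9.52
    = 7.6200 / 9.52 ≈ 0.8004
Sk₂ > 0 ⇒ mean > median ⇒ right-skewed (positive skew).

0.8004, right-skewed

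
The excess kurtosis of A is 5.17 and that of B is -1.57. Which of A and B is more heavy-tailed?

Higher excess kurtosis ⇒ heavier tails relative to the normal distribution.
5.17 vs -1.57: the larger is 5.17, so A has heavier tails. (A is leptokurtic — heavier-than-normal tails; the other is platykurtic.)

A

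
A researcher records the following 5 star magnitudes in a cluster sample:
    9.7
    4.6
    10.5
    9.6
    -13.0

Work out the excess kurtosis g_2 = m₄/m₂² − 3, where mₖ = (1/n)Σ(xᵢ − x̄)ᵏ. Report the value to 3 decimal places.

-0.042

x̄ = 4.2800
Σ(xᵢ − x̄)² = 395.0680 ⇒ m₂ = 79.01360
Σ(xᵢ − x̄)⁴ = 92321.8060 ⇒ m₄ = 18464.36120
m₂² = 6243.14898
g_2 = m₄/m₂² − 3 = 2.95754 − 3 ≈ -0.042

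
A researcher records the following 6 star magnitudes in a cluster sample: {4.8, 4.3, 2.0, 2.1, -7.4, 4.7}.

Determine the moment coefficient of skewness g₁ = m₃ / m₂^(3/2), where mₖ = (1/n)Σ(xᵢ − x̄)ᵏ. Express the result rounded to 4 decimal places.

x̄ = (4.8 + 4.3 + 2.0 + 2.1 - 7.4 + 4.7) / 6 = 1.7500
deviations (xᵢ − x̄): 3.0500, 2.5500, 0.2500, 0.3500, -9.1500, 2.9500
Σ(xᵢ − x̄)² = 108.4150 ⇒ m₂ = 108.4150/6 = 18.06917
Σ(xᵢ − x̄)³ = -695.3760 ⇒ m₃ = -695.3760/6 = -115.89600
m₂^(3/2) = 18.06917^(1.5) = 76.80813
g₁ = m₃ / m₂^(3/2) = -115.89600 / 76.80813 ≈ -1.5089

-1.5089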